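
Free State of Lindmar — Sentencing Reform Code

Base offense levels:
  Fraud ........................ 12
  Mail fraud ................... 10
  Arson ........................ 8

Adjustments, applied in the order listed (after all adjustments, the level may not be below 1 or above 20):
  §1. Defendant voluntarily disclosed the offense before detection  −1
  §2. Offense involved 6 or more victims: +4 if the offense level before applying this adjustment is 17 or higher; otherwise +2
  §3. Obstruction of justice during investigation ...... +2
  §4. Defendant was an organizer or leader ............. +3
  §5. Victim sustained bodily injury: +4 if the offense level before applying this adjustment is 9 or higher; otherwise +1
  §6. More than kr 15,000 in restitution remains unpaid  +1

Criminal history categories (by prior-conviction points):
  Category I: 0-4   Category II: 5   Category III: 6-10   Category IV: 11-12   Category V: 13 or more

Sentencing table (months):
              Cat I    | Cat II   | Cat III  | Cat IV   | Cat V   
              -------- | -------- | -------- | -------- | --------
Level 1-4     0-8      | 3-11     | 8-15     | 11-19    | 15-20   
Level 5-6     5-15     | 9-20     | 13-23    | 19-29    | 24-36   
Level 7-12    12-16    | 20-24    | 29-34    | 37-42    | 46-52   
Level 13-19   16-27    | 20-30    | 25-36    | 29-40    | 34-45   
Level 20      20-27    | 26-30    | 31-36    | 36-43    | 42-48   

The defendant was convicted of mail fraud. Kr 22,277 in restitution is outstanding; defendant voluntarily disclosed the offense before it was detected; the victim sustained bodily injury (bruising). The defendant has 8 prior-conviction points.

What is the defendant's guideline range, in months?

Base offense level for mail fraud: 10.
§1 applies: 10 − 1 = 9.
§2 does not apply.
§3 does not apply.
§4 does not apply.
§5 applies (level before this adjustment is 9 ≥ 9, so +4): 9 + 4 = 13.
§6 applies: 13 + 1 = 14.
Final offense level: 14.
Criminal history: 8 prior points → Category III (6-10).
Level 14 falls in the 13-19 band.
Grid: Level 13-19 × Category III = 25-36 months.

25-36 months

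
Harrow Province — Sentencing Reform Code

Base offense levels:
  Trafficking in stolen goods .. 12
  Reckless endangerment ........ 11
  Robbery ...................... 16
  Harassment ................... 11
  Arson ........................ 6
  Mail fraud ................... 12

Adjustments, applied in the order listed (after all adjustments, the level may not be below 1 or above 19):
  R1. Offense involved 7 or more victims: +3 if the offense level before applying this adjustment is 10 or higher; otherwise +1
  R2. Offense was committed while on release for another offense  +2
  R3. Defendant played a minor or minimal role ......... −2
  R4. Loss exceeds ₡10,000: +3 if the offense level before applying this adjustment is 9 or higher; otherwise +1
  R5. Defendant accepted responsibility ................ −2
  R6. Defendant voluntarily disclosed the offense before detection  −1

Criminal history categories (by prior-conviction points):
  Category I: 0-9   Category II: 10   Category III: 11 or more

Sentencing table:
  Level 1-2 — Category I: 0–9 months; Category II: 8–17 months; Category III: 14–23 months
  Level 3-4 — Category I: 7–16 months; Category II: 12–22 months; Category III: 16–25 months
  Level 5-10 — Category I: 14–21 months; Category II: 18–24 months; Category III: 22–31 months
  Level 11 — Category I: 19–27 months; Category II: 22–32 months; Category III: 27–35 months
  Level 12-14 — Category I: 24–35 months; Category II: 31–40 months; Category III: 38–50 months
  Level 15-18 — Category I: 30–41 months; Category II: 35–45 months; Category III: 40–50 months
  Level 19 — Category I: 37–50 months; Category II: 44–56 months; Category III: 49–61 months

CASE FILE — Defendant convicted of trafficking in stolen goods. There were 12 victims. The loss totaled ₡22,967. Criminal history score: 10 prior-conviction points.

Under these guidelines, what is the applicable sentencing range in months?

35-45 months

Base offense level for trafficking in stolen goods: 12.
R1 applies (level before this adjustment is 12 ≥ 10, so +3): 12 + 3 = 15.
R4 applies (level before this adjustment is 15 ≥ 9, so +3): 15 + 3 = 18.
Final offense level: 18.
Criminal history: 10 prior points → Category II (10).
Level 18 falls in the 15-18 band.
Grid: Level 15-18 × Category II = 35-45 months.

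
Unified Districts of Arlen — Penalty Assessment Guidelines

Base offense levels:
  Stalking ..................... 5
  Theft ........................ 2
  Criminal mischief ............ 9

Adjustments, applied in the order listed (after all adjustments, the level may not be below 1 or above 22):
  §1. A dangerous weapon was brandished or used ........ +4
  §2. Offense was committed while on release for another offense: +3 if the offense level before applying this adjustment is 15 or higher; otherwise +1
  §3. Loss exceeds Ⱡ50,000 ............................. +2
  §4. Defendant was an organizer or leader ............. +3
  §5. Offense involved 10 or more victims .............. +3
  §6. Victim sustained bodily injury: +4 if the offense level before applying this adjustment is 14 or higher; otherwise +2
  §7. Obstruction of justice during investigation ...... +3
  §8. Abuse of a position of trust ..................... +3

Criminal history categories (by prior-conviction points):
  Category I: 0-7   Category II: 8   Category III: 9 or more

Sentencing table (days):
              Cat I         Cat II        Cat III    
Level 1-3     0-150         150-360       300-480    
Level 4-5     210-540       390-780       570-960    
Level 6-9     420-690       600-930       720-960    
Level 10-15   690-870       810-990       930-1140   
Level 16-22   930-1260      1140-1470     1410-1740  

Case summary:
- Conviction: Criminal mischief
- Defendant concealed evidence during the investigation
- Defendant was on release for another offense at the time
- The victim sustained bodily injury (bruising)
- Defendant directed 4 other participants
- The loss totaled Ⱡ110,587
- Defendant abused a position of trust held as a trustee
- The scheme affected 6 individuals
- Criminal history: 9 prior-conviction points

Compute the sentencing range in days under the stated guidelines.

1410-1740 days

Base offense level for criminal mischief: 9.
§1 does not apply.
§2 applies (level before this adjustment is 9 < 15, so +1): 9 + 1 = 10.
§3 applies: 10 + 2 = 12.
§4 applies: 12 + 3 = 15.
§6 applies (level before this adjustment is 15 ≥ 14, so +4): 15 + 4 = 19.
§7 applies: 19 + 3 = 22.
§8 applies: 22 + 3 = 25.
Level 25 exceeds the maximum of 22; capped at 22.
Final offense level: 22.
Criminal history: 9 prior points → Category III (9+).
Level 22 falls in the 16-22 band.
Grid: Level 16-22 × Category III = 1410-1740 days.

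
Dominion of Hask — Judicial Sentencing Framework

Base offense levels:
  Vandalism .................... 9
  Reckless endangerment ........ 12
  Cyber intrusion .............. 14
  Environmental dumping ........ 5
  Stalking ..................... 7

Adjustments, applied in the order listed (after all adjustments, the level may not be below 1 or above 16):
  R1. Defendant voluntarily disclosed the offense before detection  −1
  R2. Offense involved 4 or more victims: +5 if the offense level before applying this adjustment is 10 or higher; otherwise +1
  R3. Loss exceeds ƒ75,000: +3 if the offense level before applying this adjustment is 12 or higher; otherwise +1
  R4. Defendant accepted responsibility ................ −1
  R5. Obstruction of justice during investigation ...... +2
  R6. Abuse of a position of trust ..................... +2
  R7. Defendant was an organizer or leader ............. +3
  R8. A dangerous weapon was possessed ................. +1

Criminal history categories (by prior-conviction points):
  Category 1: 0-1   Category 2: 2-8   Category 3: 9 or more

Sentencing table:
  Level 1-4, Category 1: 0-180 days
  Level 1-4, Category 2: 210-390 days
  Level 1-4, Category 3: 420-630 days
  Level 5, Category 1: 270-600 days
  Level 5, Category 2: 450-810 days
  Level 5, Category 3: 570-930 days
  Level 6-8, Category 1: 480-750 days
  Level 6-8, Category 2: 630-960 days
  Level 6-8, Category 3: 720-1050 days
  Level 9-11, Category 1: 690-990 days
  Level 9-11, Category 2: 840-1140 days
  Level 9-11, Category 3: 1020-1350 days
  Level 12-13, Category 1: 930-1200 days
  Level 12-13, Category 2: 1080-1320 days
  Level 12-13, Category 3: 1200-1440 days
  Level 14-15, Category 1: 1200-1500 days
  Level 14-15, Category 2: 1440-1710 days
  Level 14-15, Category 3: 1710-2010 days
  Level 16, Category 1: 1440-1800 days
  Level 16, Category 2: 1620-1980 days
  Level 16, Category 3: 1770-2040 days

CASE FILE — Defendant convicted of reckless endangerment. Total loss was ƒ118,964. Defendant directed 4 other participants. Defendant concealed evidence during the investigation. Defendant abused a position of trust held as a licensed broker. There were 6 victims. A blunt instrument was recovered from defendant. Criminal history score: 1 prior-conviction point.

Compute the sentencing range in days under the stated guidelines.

1440-1800 days

Base offense level for reckless endangerment: 12.
R2 applies (level before this adjustment is 12 ≥ 10, so +5): 12 + 5 = 17.
R3 applies (level before this adjustment is 17 ≥ 12, so +3): 17 + 3 = 20.
R5 applies: 20 + 2 = 22.
R6 applies: 22 + 2 = 24.
R7 applies: 24 + 3 = 27.
R8 applies: 27 + 1 = 28.
Level 28 exceeds the maximum of 16; capped at 16.
Final offense level: 16.
Criminal history: 1 prior point → Category 1 (0-1).
Level 16 falls in the 16 band.
Grid: Level 16 × Category 1 = 1440-1800 days.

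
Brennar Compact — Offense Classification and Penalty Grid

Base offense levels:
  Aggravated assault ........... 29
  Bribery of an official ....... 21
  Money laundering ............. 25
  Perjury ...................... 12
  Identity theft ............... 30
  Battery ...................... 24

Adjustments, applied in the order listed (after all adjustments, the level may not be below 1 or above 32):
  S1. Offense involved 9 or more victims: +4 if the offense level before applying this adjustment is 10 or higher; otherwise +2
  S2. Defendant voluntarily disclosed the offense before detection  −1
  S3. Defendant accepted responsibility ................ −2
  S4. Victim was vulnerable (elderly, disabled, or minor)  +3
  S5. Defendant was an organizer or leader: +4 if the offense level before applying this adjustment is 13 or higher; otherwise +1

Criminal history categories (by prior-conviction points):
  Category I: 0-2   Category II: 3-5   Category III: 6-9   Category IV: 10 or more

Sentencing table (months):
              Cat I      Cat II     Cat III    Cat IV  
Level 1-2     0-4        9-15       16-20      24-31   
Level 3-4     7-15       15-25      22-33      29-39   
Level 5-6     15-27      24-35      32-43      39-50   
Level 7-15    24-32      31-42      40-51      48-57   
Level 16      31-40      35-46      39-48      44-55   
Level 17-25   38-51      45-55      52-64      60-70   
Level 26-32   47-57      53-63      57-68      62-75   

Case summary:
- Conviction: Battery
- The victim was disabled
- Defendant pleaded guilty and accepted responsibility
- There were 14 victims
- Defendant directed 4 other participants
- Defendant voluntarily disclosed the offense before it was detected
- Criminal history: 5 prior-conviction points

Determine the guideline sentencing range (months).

Base offense level for battery: 24.
S1 applies (level before this adjustment is 24 ≥ 10, so +4): 24 + 4 = 28.
S2 applies: 28 − 1 = 27.
S3 applies: 27 − 2 = 25.
S4 applies: 25 + 3 = 28.
S5 applies (level before this adjustment is 28 ≥ 13, so +4): 28 + 4 = 32.
Final offense level: 32.
Criminal history: 5 prior points → Category II (3-5).
Level 32 falls in the 26-32 band.
Grid: Level 26-32 × Category II = 53-63 months.

53-63 months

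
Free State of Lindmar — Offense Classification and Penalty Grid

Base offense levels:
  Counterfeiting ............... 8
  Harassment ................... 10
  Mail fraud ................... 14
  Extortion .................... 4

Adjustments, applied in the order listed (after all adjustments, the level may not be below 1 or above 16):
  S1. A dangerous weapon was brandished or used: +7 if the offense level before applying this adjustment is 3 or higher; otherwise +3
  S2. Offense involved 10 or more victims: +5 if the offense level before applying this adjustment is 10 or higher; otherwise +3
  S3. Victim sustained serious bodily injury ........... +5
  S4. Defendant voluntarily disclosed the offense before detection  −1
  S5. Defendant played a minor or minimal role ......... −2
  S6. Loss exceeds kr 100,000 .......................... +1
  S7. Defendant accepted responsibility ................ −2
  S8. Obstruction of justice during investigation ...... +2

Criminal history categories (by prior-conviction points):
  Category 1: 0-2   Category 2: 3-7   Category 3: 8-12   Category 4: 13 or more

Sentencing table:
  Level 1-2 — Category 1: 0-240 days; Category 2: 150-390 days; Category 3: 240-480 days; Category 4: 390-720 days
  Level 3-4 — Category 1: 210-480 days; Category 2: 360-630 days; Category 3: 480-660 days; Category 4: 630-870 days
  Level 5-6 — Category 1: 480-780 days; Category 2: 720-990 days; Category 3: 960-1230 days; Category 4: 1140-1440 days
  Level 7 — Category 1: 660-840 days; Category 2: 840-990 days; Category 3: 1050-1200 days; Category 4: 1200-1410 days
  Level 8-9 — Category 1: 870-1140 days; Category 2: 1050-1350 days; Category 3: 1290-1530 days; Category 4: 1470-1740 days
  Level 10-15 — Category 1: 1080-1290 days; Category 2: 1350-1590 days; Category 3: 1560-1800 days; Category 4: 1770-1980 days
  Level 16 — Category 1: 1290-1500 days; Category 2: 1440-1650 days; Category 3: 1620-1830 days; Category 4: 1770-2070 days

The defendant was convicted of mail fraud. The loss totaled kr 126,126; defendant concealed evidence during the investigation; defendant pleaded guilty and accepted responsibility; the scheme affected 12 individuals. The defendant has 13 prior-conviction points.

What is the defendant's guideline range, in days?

1770-2070 days

Base offense level for mail fraud: 14.
S1 does not apply.
S2 applies (level before this adjustment is 14 ≥ 10, so +5): 14 + 5 = 19.
S4 does not apply.
S6 applies: 19 + 1 = 20.
S7 applies: 20 − 2 = 18.
S8 applies: 18 + 2 = 20.
Level 20 exceeds the maximum of 16; capped at 16.
Final offense level: 16.
Criminal history: 13 prior points → Category 4 (13+).
Level 16 falls in the 16 band.
Grid: Level 16 × Category 4 = 1770-2070 days.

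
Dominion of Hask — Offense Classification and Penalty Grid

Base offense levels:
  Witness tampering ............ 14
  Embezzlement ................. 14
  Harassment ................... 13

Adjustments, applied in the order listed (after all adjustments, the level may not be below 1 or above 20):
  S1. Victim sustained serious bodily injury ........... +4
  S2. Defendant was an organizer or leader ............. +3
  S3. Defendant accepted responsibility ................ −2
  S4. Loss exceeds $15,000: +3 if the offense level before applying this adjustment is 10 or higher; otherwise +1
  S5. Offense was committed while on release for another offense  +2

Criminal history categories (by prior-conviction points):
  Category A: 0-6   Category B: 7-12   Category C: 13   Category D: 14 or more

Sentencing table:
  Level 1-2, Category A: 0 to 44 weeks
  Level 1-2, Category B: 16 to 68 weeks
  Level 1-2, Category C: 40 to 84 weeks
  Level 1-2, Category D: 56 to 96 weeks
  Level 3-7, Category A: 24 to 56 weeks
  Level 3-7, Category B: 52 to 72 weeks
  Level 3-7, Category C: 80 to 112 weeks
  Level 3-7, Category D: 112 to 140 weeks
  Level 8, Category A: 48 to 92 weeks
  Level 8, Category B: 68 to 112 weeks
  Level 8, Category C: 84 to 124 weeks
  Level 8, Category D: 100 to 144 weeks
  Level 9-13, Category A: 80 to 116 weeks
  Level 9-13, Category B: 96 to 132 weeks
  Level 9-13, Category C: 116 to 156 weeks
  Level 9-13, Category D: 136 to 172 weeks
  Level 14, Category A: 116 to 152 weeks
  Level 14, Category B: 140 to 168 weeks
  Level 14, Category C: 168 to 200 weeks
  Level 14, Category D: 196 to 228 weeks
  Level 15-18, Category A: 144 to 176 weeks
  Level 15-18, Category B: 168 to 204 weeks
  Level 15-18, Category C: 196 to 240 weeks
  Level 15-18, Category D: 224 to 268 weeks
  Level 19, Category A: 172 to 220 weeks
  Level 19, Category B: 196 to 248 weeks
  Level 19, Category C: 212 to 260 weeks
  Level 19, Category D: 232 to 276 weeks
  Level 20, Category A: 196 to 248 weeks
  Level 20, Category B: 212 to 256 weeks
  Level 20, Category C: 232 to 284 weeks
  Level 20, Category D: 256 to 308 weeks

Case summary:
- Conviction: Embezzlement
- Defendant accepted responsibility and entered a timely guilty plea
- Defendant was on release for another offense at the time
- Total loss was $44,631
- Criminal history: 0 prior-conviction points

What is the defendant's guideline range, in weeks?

144-176 weeks

Base offense level for embezzlement: 14.
S3 applies: 14 − 2 = 12.
S4 applies (level before this adjustment is 12 ≥ 10, so +3): 12 + 3 = 15.
S5 applies: 15 + 2 = 17.
Final offense level: 17.
Criminal history: 0 prior points → Category A (0-6).
Level 17 falls in the 15-18 band.
Grid: Level 15-18 × Category A = 144-176 weeks.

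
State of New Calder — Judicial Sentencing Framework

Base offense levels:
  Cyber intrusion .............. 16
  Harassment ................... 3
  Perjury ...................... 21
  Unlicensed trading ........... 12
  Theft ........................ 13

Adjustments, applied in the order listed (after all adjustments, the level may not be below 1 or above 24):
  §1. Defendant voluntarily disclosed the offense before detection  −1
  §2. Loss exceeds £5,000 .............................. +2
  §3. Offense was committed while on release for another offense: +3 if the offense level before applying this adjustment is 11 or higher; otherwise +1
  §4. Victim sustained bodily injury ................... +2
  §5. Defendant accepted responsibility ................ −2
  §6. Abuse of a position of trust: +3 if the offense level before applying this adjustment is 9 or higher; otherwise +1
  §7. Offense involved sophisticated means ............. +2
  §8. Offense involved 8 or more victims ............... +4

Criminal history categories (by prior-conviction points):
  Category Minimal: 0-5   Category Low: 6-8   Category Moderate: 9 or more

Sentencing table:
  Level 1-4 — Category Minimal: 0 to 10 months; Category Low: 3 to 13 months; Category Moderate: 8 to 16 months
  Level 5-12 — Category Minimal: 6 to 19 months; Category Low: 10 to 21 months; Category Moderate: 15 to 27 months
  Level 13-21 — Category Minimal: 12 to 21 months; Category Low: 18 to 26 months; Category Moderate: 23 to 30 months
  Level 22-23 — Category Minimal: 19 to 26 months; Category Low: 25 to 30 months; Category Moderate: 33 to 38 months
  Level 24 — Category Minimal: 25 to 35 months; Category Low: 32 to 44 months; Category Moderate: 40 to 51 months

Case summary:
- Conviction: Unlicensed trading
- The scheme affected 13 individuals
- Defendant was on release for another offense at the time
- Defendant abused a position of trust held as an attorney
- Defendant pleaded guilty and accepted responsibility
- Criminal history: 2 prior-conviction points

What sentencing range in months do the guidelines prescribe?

12-21 months

Base offense level for unlicensed trading: 12.
§1 does not apply.
§2 does not apply.
§3 applies (level before this adjustment is 12 ≥ 11, so +3): 12 + 3 = 15.
§5 applies: 15 − 2 = 13.
§6 applies (level before this adjustment is 13 ≥ 9, so +3): 13 + 3 = 16.
§7 does not apply.
§8 applies: 16 + 4 = 20.
Final offense level: 20.
Criminal history: 2 prior points → Category Minimal (0-5).
Level 20 falls in the 13-21 band.
Grid: Level 13-21 × Category Minimal = 12-21 months.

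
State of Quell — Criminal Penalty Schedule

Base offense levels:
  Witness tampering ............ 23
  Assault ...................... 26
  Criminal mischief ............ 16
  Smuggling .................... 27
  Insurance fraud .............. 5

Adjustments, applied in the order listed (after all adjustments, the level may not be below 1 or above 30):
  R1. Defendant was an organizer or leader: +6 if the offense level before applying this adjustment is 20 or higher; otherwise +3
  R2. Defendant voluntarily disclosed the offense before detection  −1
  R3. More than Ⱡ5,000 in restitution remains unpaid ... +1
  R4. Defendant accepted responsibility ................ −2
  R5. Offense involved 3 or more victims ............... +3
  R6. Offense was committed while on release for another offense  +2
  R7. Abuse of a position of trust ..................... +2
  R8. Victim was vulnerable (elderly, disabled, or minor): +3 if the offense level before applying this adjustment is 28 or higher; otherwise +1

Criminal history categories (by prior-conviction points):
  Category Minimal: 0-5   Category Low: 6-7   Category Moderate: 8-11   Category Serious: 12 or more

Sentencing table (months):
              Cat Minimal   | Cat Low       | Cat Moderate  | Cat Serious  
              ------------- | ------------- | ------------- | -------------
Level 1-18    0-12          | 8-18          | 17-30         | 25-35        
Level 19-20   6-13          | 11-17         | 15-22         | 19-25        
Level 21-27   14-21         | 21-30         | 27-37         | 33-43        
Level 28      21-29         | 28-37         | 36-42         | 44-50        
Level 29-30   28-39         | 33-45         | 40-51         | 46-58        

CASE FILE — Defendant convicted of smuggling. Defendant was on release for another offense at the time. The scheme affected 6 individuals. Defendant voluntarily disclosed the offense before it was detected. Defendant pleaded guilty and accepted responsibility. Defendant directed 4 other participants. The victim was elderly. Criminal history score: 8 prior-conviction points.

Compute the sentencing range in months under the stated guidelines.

40-51 months

Base offense level for smuggling: 27.
R1 applies (level before this adjustment is 27 ≥ 20, so +6): 27 + 6 = 33.
R2 applies: 33 − 1 = 32.
R4 applies: 32 − 2 = 30.
R5 applies: 30 + 3 = 33.
R6 applies: 33 + 2 = 35.
R7 does not apply.
R8 applies (level before this adjustment is 35 ≥ 28, so +3): 35 + 3 = 38.
Level 38 exceeds the maximum of 30; capped at 30.
Final offense level: 30.
Criminal history: 8 prior points → Category Moderate (8-11).
Level 30 falls in the 29-30 band.
Grid: Level 29-30 × Category Moderate = 40-51 months.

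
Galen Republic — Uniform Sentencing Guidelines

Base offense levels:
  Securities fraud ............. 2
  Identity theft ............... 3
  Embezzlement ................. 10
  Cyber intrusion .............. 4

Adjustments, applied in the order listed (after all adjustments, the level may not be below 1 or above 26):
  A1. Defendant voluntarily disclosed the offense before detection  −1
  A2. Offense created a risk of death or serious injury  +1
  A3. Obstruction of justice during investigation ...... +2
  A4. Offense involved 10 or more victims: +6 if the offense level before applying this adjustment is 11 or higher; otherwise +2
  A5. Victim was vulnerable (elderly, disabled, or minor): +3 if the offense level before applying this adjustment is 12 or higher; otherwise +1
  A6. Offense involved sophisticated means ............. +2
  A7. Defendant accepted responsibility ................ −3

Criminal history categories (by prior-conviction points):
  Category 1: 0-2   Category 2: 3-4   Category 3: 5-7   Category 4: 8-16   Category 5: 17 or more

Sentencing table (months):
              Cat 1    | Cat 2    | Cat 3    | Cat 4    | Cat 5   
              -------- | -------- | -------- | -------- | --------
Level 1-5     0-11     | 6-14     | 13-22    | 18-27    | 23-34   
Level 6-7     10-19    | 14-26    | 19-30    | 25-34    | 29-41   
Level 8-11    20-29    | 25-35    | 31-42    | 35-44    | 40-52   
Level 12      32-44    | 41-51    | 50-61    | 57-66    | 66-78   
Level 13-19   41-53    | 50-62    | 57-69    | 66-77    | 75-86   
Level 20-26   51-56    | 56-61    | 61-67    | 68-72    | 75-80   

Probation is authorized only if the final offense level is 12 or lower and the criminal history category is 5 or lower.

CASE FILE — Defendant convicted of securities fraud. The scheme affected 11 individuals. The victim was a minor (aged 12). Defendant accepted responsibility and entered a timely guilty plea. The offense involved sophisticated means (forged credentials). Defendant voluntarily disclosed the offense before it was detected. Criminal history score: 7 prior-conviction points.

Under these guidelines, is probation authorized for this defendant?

Base offense level for securities fraud: 2.
A1 applies: 2 − 1 = 1.
A2 does not apply.
A3 does not apply.
A4 applies (level before this adjustment is 1 < 11, so +2): 1 + 2 = 3.
A5 applies (level before this adjustment is 3 < 12, so +1): 3 + 1 = 4.
A6 applies: 4 + 2 = 6.
A7 applies: 6 − 3 = 3.
Final offense level: 3.
Criminal history: 7 prior points → Category 3 (5-7).
Level 3 falls in the 1-5 band.
Grid: Level 1-5 × Category 3 = 13-22 months.
Probation check: level 3 ≤ 12 and category 3 ≤ 5 → eligible.

Yes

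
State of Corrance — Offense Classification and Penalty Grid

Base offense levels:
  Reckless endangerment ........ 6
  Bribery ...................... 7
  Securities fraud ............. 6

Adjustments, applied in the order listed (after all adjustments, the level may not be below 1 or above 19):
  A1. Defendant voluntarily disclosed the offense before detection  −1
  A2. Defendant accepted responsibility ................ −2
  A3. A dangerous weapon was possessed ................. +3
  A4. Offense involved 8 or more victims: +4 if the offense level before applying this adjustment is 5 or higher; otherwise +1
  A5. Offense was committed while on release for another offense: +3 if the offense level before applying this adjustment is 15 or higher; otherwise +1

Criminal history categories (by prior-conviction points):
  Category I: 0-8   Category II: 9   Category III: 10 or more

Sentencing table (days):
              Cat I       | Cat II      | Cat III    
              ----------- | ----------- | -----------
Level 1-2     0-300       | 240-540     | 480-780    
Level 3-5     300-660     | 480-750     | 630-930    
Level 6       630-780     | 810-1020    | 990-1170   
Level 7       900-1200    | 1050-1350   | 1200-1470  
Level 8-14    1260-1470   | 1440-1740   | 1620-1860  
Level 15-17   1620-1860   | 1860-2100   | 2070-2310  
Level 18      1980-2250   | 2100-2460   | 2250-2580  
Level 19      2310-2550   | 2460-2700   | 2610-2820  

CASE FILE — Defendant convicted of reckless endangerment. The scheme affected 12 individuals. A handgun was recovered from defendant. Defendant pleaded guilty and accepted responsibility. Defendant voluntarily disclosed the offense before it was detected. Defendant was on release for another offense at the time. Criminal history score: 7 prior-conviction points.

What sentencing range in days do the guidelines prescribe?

1260-1470 days

Base offense level for reckless endangerment: 6.
A1 applies: 6 − 1 = 5.
A2 applies: 5 − 2 = 3.
A3 applies: 3 + 3 = 6.
A4 applies (level before this adjustment is 6 ≥ 5, so +4): 6 + 4 = 10.
A5 applies (level before this adjustment is 10 < 15, so +1): 10 + 1 = 11.
Final offense level: 11.
Criminal history: 7 prior points → Category I (0-8).
Level 11 falls in the 8-14 band.
Grid: Level 8-14 × Category I = 1260-1470 days.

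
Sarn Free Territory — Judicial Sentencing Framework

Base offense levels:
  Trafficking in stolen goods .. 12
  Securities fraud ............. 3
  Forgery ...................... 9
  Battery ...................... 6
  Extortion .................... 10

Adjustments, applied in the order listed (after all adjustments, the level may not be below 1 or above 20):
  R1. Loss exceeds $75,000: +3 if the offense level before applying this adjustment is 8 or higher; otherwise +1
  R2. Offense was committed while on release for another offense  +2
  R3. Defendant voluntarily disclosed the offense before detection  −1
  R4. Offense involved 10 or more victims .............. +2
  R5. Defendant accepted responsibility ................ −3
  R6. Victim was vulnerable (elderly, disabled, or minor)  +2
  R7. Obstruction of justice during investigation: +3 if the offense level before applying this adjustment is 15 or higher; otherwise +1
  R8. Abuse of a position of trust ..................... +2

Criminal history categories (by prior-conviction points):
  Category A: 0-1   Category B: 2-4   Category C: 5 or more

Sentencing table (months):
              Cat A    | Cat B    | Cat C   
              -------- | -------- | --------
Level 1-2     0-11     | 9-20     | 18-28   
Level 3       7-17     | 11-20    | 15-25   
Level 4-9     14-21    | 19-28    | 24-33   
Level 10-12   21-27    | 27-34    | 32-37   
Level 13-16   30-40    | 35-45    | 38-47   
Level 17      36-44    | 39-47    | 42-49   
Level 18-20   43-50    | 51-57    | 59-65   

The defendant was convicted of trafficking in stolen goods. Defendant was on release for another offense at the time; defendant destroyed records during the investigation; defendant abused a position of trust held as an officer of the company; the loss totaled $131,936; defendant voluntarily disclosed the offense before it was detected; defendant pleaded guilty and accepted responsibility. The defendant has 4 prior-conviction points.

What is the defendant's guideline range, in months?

35-45 months

Base offense level for trafficking in stolen goods: 12.
R1 applies (level before this adjustment is 12 ≥ 8, so +3): 12 + 3 = 15.
R2 applies: 15 + 2 = 17.
R3 applies: 17 − 1 = 16.
R4 does not apply.
R5 applies: 16 − 3 = 13.
R6 does not apply.
R7 applies (level before this adjustment is 13 < 15, so +1): 13 + 1 = 14.
R8 applies: 14 + 2 = 16.
Final offense level: 16.
Criminal history: 4 prior points → Category B (2-4).
Level 16 falls in the 13-16 band.
Grid: Level 13-16 × Category B = 35-45 months.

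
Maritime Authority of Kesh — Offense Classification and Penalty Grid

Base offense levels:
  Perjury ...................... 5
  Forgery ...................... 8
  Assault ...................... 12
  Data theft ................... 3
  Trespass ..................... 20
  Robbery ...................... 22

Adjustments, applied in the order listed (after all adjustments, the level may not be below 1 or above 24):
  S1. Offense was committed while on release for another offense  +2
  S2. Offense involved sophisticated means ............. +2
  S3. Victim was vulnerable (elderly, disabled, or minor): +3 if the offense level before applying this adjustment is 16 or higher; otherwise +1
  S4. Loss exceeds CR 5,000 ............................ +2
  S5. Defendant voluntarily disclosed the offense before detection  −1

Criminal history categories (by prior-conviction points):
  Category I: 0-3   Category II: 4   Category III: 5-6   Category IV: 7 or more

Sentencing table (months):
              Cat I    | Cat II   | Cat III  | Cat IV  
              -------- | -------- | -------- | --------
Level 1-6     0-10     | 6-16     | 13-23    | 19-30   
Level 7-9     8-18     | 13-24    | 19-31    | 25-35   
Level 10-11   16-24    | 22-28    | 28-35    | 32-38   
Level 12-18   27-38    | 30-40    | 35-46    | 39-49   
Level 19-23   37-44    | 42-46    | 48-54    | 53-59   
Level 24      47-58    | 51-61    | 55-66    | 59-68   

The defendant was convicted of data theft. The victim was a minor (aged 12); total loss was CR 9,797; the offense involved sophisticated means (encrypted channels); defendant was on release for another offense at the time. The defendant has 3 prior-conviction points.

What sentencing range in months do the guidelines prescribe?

16-24 months

Base offense level for data theft: 3.
S1 applies: 3 + 2 = 5.
S2 applies: 5 + 2 = 7.
S3 applies (level before this adjustment is 7 < 16, so +1): 7 + 1 = 8.
S4 applies: 8 + 2 = 10.
Final offense level: 10.
Criminal history: 3 prior points → Category I (0-3).
Level 10 falls in the 10-11 band.
Grid: Level 10-11 × Category I = 16-24 months.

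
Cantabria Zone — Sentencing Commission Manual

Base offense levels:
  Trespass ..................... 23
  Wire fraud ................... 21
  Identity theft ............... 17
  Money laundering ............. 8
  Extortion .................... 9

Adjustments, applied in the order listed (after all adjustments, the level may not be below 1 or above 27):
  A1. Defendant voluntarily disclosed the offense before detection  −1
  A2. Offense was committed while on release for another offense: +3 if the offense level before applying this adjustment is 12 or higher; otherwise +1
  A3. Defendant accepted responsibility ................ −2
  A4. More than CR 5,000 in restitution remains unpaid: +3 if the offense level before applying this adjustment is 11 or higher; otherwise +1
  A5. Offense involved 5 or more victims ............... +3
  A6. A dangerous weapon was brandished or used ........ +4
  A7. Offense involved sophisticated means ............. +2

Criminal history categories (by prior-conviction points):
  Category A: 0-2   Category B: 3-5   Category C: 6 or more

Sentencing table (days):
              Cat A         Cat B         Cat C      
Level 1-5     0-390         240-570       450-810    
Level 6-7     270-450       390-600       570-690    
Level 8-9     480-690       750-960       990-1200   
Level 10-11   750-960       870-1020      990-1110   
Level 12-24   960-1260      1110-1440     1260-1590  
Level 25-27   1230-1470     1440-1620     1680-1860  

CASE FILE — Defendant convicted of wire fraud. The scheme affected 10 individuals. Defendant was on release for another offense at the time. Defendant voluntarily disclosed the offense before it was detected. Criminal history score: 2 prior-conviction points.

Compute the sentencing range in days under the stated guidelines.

1230-1470 days

Base offense level for wire fraud: 21.
A1 applies: 21 − 1 = 20.
A2 applies (level before this adjustment is 20 ≥ 12, so +3): 20 + 3 = 23.
A3 does not apply.
A5 applies: 23 + 3 = 26.
Final offense level: 26.
Criminal history: 2 prior points → Category A (0-2).
Level 26 falls in the 25-27 band.
Grid: Level 25-27 × Category A = 1230-1470 days.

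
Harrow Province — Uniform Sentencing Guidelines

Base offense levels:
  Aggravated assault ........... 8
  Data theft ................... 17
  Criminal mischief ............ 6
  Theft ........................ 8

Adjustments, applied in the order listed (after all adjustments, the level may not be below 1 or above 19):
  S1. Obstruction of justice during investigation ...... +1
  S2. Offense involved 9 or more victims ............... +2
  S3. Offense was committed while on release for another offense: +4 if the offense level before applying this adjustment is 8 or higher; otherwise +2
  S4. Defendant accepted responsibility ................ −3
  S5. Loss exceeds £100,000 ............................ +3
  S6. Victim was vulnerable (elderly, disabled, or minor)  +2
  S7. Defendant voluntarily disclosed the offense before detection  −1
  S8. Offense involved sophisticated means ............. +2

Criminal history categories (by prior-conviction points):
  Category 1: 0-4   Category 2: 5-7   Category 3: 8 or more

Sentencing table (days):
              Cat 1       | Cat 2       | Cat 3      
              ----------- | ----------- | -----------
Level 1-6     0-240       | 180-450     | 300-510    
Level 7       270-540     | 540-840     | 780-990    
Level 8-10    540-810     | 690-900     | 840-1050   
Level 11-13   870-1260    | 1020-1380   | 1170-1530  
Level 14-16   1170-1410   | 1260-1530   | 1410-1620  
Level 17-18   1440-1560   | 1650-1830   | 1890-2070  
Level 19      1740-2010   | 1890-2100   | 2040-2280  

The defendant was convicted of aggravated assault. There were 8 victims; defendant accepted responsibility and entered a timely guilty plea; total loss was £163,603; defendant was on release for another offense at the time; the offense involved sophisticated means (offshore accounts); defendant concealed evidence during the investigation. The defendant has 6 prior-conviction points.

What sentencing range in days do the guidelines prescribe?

1260-1530 days

Base offense level for aggravated assault: 8.
S1 applies: 8 + 1 = 9.
S3 applies (level before this adjustment is 9 ≥ 8, so +4): 9 + 4 = 13.
S4 applies: 13 − 3 = 10.
S5 applies: 10 + 3 = 13.
S7 does not apply.
S8 applies: 13 + 2 = 15.
Final offense level: 15.
Criminal history: 6 prior points → Category 2 (5-7).
Level 15 falls in the 14-16 band.
Grid: Level 14-16 × Category 2 = 1260-1530 days.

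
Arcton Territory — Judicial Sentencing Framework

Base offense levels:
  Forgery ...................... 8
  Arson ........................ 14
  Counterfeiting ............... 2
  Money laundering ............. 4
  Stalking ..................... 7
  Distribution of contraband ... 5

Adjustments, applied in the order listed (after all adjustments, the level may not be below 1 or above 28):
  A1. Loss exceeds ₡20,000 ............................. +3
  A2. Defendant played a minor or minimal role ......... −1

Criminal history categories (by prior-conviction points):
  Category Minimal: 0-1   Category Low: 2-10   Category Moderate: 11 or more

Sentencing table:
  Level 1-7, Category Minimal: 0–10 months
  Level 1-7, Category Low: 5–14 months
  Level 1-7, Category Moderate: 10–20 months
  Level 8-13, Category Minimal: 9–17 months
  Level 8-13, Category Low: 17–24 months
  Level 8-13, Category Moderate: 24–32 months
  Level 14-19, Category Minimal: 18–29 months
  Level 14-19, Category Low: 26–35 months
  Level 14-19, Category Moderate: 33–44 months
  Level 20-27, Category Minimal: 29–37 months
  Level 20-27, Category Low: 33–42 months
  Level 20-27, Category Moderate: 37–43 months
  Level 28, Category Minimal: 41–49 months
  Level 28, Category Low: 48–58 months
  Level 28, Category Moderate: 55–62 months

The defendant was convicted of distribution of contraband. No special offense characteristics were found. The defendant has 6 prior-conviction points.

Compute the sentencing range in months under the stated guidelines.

Base offense level for distribution of contraband: 5.
Final offense level: 5.
Criminal history: 6 prior points → Category Low (2-10).
Level 5 falls in the 1-7 band.
Grid: Level 1-7 × Category Low = 5-14 months.

5-14 months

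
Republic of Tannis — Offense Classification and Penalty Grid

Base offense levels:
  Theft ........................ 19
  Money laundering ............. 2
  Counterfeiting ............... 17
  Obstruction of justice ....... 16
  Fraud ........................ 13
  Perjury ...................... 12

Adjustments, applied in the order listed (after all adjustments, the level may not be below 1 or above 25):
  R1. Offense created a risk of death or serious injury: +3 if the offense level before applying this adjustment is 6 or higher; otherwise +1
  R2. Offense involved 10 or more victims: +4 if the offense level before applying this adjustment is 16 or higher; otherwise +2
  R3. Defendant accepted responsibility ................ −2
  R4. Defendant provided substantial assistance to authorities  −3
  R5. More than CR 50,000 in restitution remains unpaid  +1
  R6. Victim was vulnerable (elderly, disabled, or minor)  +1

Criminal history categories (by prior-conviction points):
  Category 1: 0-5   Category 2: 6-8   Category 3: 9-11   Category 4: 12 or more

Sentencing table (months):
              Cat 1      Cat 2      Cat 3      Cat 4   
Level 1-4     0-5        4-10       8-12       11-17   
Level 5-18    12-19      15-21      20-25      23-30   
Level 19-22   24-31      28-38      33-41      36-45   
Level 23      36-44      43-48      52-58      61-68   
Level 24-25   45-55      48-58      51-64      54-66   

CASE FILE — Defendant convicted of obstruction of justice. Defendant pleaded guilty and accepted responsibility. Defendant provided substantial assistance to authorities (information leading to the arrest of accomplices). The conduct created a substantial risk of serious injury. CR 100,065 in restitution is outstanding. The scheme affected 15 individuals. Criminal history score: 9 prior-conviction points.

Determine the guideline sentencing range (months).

Base offense level for obstruction of justice: 16.
R1 applies (level before this adjustment is 16 ≥ 6, so +3): 16 + 3 = 19.
R2 applies (level before this adjustment is 19 ≥ 16, so +4): 19 + 4 = 23.
R3 applies: 23 − 2 = 21.
R4 applies: 21 − 3 = 18.
R5 applies: 18 + 1 = 19.
Final offense level: 19.
Criminal history: 9 prior points → Category 3 (9-11).
Level 19 falls in the 19-22 band.
Grid: Level 19-22 × Category 3 = 33-41 months.

33-41 months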